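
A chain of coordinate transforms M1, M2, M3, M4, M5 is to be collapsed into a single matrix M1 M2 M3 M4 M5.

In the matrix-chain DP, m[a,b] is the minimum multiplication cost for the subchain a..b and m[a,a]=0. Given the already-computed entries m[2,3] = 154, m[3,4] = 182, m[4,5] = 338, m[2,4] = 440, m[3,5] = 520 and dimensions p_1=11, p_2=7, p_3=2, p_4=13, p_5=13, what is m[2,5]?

m[2,5] = min over k∈[2,4] of m[2,k]+m[k+1,5]+p_{1}·p_k·p_{5}.
k=2: 0 + 520 + 11·7·13 = 1521; k=3: 154 + 338 + 11·2·13 = 778; k=4: 440 + 0 + 11·13·13 = 2299.
Minimum: 778 at k=3.

778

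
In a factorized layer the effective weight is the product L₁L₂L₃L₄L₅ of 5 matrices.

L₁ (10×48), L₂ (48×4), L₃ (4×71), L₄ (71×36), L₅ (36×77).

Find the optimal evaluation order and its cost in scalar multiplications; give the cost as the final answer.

26312

Adjacent pairs: L₁L₂ = 10·48·4 = 1920; L₂L₃ = 48·4·71 = 13632; L₃L₄ = 4·71·36 = 10224; L₄L₅ = 71·36·77 = 196812.
Length 3: L₁..L₃: k=1: 0+13632+10·48·71=47712; k=2: 1920+0+10·4·71=4760 → min 4760 | L₂..L₄: k=2: 0+10224+48·4·36=17136; k=3: 13632+0+48·71·36=136320 → min 17136 | L₃..L₅: k=3: 0+196812+4·71·77=218680; k=4: 10224+0+4·36·77=21312 → min 21312.
Length 4: L₁..L₄: k=1: 0+17136+10·48·36=34416; k=2: 1920+10224+10·4·36=13584; k=3: 4760+0+10·71·36=30320 → min 13584 | L₂..L₅: k=2: 0+21312+48·4·77=36096; k=3: 13632+196812+48·71·77=472860; k=4: 17136+0+48·36·77=150192 → min 36096.
Length 5: L₁..L₅: k=1: 0+36096+10·48·77=73056; k=2: 1920+21312+10·4·77=26312; k=3: 4760+196812+10·71·77=256242; k=4: 13584+0+10·36·77=41304 → min 26312.
Optimal parenthesization: ((L₁L₂)((L₃L₄)L₅)) with cost 26312.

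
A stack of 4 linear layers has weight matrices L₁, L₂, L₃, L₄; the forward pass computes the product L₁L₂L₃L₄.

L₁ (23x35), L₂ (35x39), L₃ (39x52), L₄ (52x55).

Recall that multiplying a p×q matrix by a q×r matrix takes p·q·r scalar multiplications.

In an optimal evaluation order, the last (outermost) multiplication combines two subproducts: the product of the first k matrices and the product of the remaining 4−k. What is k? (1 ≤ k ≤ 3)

Adjacent pairs: L₁L₂ = 23·35·39 = 31395; L₂L₃ = 35·39·52 = 70980; L₃L₄ = 39·52·55 = 111540.
Length 3: L₁..L₃: k=1: 0+70980+23·35·52=112840; k=2: 31395+0+23·39·52=78039 → min 78039 | L₂..L₄: k=2: 0+111540+35·39·55=186615; k=3: 70980+0+35·52·55=171080 → min 171080.
Top-level splits: k=1: (L₁..L₁)·(L₂..L₄) → 0+171080+23·35·55 = 215355; k=2: (L₁..L₂)·(L₃..L₄) → 31395+111540+23·39·55 = 192270; k=3: (L₁..L₃)·(L₄..L₄) → 78039+0+23·52·55 = 143819.
Best split is after L₃, i.e. k = 3.

3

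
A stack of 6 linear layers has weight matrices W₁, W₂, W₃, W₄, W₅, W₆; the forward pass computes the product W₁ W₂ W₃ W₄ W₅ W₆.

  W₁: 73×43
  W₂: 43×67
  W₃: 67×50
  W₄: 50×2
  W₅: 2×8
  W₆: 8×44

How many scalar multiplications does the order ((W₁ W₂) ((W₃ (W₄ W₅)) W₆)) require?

476701

(W₁ W₂): 73×43 by 43×67 → 73×67, cost 73·43·67 = 210313
(W₄ W₅): 50×2 by 2×8 → 50×8, cost 50·2·8 = 800
(W₃ (W₄ W₅)): 67×50 by 50×8 → 67×8, cost 67·50·8 = 26800; cumulative 27600
((W₃ (W₄ W₅)) W₆): 67×8 by 8×44 → 67×44, cost 67·8·44 = 23584; cumulative 51184
((W₁ W₂) ((W₃ (W₄ W₅)) W₆)): 73×67 by 67×44 → 73×44, cost 73·67·44 = 215204; cumulative 476701
Total: 476701 scalar multiplications.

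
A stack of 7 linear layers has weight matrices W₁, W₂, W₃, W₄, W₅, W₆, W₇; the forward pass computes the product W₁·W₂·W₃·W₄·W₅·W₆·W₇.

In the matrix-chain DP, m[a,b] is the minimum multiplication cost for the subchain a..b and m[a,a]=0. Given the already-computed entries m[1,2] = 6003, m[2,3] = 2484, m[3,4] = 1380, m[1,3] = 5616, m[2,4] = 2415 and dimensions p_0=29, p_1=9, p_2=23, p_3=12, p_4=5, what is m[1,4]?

m[1,4] = min over k∈[1,3] of m[1,k]+m[k+1,4]+p_{0}·p_k·p_{4}.
k=1: 0 + 2415 + 29·9·5 = 3720; k=2: 6003 + 1380 + 29·23·5 = 10718; k=3: 5616 + 0 + 29·12·5 = 7356.
Minimum: 3720 at k=1.

3720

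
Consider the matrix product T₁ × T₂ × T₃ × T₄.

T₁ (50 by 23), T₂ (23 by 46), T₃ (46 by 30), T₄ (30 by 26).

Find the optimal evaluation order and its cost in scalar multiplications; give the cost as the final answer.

Adjacent pairs: T₁T₂ = 50·23·46 = 52900; T₂T₃ = 23·46·30 = 31740; T₃T₄ = 46·30·26 = 35880.
Length 3: T₁..T₃: k=1: 0+31740+50·23·30=66240; k=2: 52900+0+50·46·30=121900 → min 66240 | T₂..T₄: k=2: 0+35880+23·46·26=63388; k=3: 31740+0+23·30·26=49680 → min 49680.
Length 4: T₁..T₄: k=1: 0+49680+50·23·26=79580; k=2: 52900+35880+50·46·26=148580; k=3: 66240+0+50·30·26=105240 → min 79580.
Optimal parenthesization: (T₁ × ((T₂ × T₃) × T₄)) with cost 79580.

79580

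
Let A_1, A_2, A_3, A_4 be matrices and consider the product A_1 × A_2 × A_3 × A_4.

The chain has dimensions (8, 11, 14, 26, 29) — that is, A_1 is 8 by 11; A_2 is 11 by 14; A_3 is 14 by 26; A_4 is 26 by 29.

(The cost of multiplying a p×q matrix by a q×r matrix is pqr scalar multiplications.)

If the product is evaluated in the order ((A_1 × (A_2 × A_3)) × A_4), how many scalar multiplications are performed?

(A_2 × A_3): 11×14 by 14×26 → 11×26, cost 11·14·26 = 4004
(A_1 × (A_2 × A_3)): 8×11 by 11×26 → 8×26, cost 8·11·26 = 2288; cumulative 6292
((A_1 × (A_2 × A_3)) × A_4): 8×26 by 26×29 → 8×29, cost 8·26·29 = 6032; cumulative 12324
Total: 12324 scalar multiplications.

12324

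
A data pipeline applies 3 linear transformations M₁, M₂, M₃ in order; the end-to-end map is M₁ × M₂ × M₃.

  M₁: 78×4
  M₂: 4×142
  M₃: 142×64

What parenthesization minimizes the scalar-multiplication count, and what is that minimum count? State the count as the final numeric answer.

56320

(M₁ × (M₂ × M₃)): cost 56320.
((M₁ × M₂) × M₃): cost 753168.
Optimal: (M₁ × (M₂ × M₃)) with cost 56320.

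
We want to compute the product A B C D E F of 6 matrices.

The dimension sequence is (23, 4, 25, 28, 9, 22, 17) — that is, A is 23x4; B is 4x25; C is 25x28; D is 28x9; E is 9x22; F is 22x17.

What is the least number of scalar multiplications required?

Adjacent pairs: AB = 23·4·25 = 2300; BC = 4·25·28 = 2800; CD = 25·28·9 = 6300; DE = 28·9·22 = 5544; EF = 9·22·17 = 3366.
Length 3: A..C: k=1: 0+2800+23·4·28=5376; k=2: 2300+0+23·25·28=18400 → min 5376 | B..D: k=2: 0+6300+4·25·9=7200; k=3: 2800+0+4·28·9=3808 → min 3808 | C..E: k=3: 0+5544+25·28·22=20944; k=4: 6300+0+25·9·22=11250 → min 11250 | D..F: k=4: 0+3366+28·9·17=7650; k=5: 5544+0+28·22·17=16016 → min 7650.
Length 4: A..D: k=1: 0+3808+23·4·9=4636; k=2: 2300+6300+23·25·9=13775; k=3: 5376+0+23·28·9=11172 → min 4636 | B..E: k=2: 0+11250+4·25·22=13450; k=3: 2800+5544+4·28·22=10808; k=4: 3808+0+4·9·22=4600 → min 4600 | C..F: k=3: 0+7650+25·28·17=19550; k=4: 6300+3366+25·9·17=13491; k=5: 11250+0+25·22·17=20600 → min 13491.
Length 5: A..E: k=1: 0+4600+23·4·22=6624; k=2: 2300+11250+23·25·22=26200; k=3: 5376+5544+23·28·22=25088; k=4: 4636+0+23·9·22=9190 → min 6624 | B..F: k=2: 0+13491+4·25·17=15191; k=3: 2800+7650+4·28·17=12354; k=4: 3808+3366+4·9·17=7786; k=5: 4600+0+4·22·17=6096 → min 6096.
Length 6: A..F: k=1: 0+6096+23·4·17=7660; k=2: 2300+13491+23·25·17=25566; k=3: 5376+7650+23·28·17=23974; k=4: 4636+3366+23·9·17=11521; k=5: 6624+0+23·22·17=15226 → min 7660.
Optimal order: (A ((((B C) D) E) F)) with cost 7660.

7660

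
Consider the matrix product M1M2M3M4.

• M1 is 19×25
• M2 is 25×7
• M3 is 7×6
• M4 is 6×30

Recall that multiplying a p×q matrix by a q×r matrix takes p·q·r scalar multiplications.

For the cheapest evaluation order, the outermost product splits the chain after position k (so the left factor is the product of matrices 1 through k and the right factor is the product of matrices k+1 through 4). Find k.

Adjacent pairs: M1M2 = 19·25·7 = 3325; M2M3 = 25·7·6 = 1050; M3M4 = 7·6·30 = 1260.
Length 3: M1..M3: k=1: 0+1050+19·25·6=3900; k=2: 3325+0+19·7·6=4123 → min 3900 | M2..M4: k=2: 0+1260+25·7·30=6510; k=3: 1050+0+25·6·30=5550 → min 5550.
Top-level splits: k=1: (M1..M1)·(M2..M4) → 0+5550+19·25·30 = 19800; k=2: (M1..M2)·(M3..M4) → 3325+1260+19·7·30 = 8575; k=3: (M1..M3)·(M4..M4) → 3900+0+19·6·30 = 7320.
Best split is after M3, i.e. k = 3.

3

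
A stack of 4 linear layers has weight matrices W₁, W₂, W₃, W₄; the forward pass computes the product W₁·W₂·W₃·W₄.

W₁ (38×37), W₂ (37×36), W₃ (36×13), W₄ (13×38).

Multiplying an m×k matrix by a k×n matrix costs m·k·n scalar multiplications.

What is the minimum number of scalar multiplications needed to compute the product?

54366

Adjacent pairs: W₁W₂ = 38·37·36 = 50616; W₂W₃ = 37·36·13 = 17316; W₃W₄ = 36·13·38 = 17784.
Length 3: W₁..W₃: k=1: 0+17316+38·37·13=35594; k=2: 50616+0+38·36·13=68400 → min 35594 | W₂..W₄: k=2: 0+17784+37·36·38=68400; k=3: 17316+0+37·13·38=35594 → min 35594.
Length 4: W₁..W₄: k=1: 0+35594+38·37·38=89022; k=2: 50616+17784+38·36·38=120384; k=3: 35594+0+38·13·38=54366 → min 54366.
Optimal order: ((W₁·(W₂·W₃))·W₄) with cost 54366.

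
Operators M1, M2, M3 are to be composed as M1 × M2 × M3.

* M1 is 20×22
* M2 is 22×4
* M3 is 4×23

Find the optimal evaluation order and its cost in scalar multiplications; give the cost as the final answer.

3600

(M1 × (M2 × M3)): cost 12144.
((M1 × M2) × M3): cost 3600.
Optimal: ((M1 × M2) × M3) with cost 3600.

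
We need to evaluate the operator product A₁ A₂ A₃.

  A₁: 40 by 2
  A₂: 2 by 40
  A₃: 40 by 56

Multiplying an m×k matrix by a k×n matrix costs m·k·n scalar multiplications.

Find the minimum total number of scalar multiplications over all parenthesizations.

Order (A₁ (A₂ A₃)): (A₂ A₃): 2×40 by 40×56 → 2×56, cost 2·40·56 = 4480; (A₁ (A₂ A₃)): 40×2 by 2×56 → 40×56, cost 40·2·56 = 4480; cumulative 8960. Total 8960.
Order ((A₁ A₂) A₃): (A₁ A₂): 40×2 by 2×40 → 40×40, cost 40·2·40 = 3200; ((A₁ A₂) A₃): 40×40 by 40×56 → 40×56, cost 40·40·56 = 89600; cumulative 92800. Total 92800.
Minimum: 8960.

8960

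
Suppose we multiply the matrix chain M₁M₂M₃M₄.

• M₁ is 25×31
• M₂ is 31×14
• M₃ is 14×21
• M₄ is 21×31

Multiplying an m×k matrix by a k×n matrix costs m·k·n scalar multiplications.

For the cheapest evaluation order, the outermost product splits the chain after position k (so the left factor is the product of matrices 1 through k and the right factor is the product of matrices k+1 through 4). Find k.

Adjacent pairs: M₁M₂ = 25·31·14 = 10850; M₂M₃ = 31·14·21 = 9114; M₃M₄ = 14·21·31 = 9114.
Length 3: M₁..M₃: k=1: 0+9114+25·31·21=25389; k=2: 10850+0+25·14·21=18200 → min 18200 | M₂..M₄: k=2: 0+9114+31·14·31=22568; k=3: 9114+0+31·21·31=29295 → min 22568.
Top-level splits: k=1: (M₁..M₁)·(M₂..M₄) → 0+22568+25·31·31 = 46593; k=2: (M₁..M₂)·(M₃..M₄) → 10850+9114+25·14·31 = 30814; k=3: (M₁..M₃)·(M₄..M₄) → 18200+0+25·21·31 = 34475.
Best split is after M₂, i.e. k = 2.

2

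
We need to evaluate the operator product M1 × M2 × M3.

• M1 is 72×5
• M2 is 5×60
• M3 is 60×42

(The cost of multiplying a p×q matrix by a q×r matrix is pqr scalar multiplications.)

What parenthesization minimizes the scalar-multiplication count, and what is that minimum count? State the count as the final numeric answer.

(M1 × (M2 × M3)): cost 27720.
((M1 × M2) × M3): cost 203040.
Optimal: (M1 × (M2 × M3)) with cost 27720.

27720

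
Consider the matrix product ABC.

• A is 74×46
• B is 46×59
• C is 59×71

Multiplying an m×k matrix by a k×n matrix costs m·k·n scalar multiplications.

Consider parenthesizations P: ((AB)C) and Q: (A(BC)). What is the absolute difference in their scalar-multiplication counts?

76444

Order P = ((AB)C): (AB): 74×46 by 46×59 → 74×59, cost 74·46·59 = 200836; ((AB)C): 74×59 by 59×71 → 74×71, cost 74·59·71 = 309986; cumulative 510822. Total 510822.
Order Q = (A(BC)): (BC): 46×59 by 59×71 → 46×71, cost 46·59·71 = 192694; (A(BC)): 74×46 by 46×71 → 74×71, cost 74·46·71 = 241684; cumulative 434378. Total 434378.
Difference: |510822 − 434378| = 76444.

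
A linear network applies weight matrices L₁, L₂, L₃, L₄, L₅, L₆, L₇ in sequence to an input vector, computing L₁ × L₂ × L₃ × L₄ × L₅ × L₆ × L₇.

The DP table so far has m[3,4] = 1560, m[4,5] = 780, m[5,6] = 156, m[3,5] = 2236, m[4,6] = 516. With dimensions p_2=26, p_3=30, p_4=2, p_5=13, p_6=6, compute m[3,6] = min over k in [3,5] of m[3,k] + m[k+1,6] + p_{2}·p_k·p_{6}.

m[3,6] = min over k∈[3,5] of m[3,k]+m[k+1,6]+p_{2}·p_k·p_{6}.
k=3: 0 + 516 + 26·30·6 = 5196; k=4: 1560 + 156 + 26·2·6 = 2028; k=5: 2236 + 0 + 26·13·6 = 4264.
Minimum: 2028 at k=4.

2028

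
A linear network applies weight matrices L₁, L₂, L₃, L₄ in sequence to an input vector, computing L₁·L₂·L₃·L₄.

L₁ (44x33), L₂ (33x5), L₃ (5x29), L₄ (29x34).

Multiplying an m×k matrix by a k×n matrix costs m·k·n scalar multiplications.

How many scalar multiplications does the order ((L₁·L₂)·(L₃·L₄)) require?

19670

(L₁·L₂): 44×33 by 33×5 → 44×5, cost 44·33·5 = 7260
(L₃·L₄): 5×29 by 29×34 → 5×34, cost 5·29·34 = 4930
((L₁·L₂)·(L₃·L₄)): 44×5 by 5×34 → 44×34, cost 44·5·34 = 7480; cumulative 19670
Total: 19670 scalar multiplications.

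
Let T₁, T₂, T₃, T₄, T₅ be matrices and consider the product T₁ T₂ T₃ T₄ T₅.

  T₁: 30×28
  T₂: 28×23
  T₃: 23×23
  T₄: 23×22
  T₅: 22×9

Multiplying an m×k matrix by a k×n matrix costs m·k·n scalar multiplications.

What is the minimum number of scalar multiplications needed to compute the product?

22671

Adjacent pairs: T₁T₂ = 30·28·23 = 19320; T₂T₃ = 28·23·23 = 14812; T₃T₄ = 23·23·22 = 11638; T₄T₅ = 23·22·9 = 4554.
Length 3: T₁..T₃: k=1: 0+14812+30·28·23=34132; k=2: 19320+0+30·23·23=35190 → min 34132 | T₂..T₄: k=2: 0+11638+28·23·22=25806; k=3: 14812+0+28·23·22=28980 → min 25806 | T₃..T₅: k=3: 0+4554+23·23·9=9315; k=4: 11638+0+23·22·9=16192 → min 9315.
Length 4: T₁..T₄: k=1: 0+25806+30·28·22=44286; k=2: 19320+11638+30·23·22=46138; k=3: 34132+0+30·23·22=49312 → min 44286 | T₂..T₅: k=2: 0+9315+28·23·9=15111; k=3: 14812+4554+28·23·9=25162; k=4: 25806+0+28·22·9=31350 → min 15111.
Length 5: T₁..T₅: k=1: 0+15111+30·28·9=22671; k=2: 19320+9315+30·23·9=34845; k=3: 34132+4554+30·23·9=44896; k=4: 44286+0+30·22·9=50226 → min 22671.
Optimal order: (T₁ (T₂ (T₃ (T₄ T₅)))) with cost 22671.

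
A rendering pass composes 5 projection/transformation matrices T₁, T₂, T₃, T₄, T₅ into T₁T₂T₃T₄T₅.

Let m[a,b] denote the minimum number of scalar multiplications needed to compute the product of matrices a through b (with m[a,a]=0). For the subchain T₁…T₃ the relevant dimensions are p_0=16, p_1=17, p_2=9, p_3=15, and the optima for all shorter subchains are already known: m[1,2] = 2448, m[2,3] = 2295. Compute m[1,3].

4608

m[1,3] = min over k∈[1,2] of m[1,k]+m[k+1,3]+p_{0}·p_k·p_{3}.
k=1: 0 + 2295 + 16·17·15 = 6375; k=2: 2448 + 0 + 16·9·15 = 4608.
Minimum: 4608 at k=2.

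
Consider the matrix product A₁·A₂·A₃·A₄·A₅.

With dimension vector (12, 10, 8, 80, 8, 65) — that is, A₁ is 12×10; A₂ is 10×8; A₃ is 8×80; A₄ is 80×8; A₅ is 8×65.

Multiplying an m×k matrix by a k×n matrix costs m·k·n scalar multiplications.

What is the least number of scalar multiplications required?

12960

Adjacent pairs: A₁A₂ = 12·10·8 = 960; A₂A₃ = 10·8·80 = 6400; A₃A₄ = 8·80·8 = 5120; A₄A₅ = 80·8·65 = 41600.
Length 3: A₁..A₃: k=1: 0+6400+12·10·80=16000; k=2: 960+0+12·8·80=8640 → min 8640 | A₂..A₄: k=2: 0+5120+10·8·8=5760; k=3: 6400+0+10·80·8=12800 → min 5760 | A₃..A₅: k=3: 0+41600+8·80·65=83200; k=4: 5120+0+8·8·65=9280 → min 9280.
Length 4: A₁..A₄: k=1: 0+5760+12·10·8=6720; k=2: 960+5120+12·8·8=6848; k=3: 8640+0+12·80·8=16320 → min 6720 | A₂..A₅: k=2: 0+9280+10·8·65=14480; k=3: 6400+41600+10·80·65=100000; k=4: 5760+0+10·8·65=10960 → min 10960.
Length 5: A₁..A₅: k=1: 0+10960+12·10·65=18760; k=2: 960+9280+12·8·65=16480; k=3: 8640+41600+12·80·65=112640; k=4: 6720+0+12·8·65=12960 → min 12960.
Optimal order: ((A₁·(A₂·(A₃·A₄)))·A₅) with cost 12960.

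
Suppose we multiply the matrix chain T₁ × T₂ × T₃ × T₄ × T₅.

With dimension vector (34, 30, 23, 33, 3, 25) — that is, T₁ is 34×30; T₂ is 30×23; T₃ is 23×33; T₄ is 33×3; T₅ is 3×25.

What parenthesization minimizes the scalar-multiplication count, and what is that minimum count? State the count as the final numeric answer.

Adjacent pairs: T₁T₂ = 34·30·23 = 23460; T₂T₃ = 30·23·33 = 22770; T₃T₄ = 23·33·3 = 2277; T₄T₅ = 33·3·25 = 2475.
Length 3: T₁..T₃: k=1: 0+22770+34·30·33=56430; k=2: 23460+0+34·23·33=49266 → min 49266 | T₂..T₄: k=2: 0+2277+30·23·3=4347; k=3: 22770+0+30·33·3=25740 → min 4347 | T₃..T₅: k=3: 0+2475+23·33·25=21450; k=4: 2277+0+23·3·25=4002 → min 4002.
Length 4: T₁..T₄: k=1: 0+4347+34·30·3=7407; k=2: 23460+2277+34·23·3=28083; k=3: 49266+0+34·33·3=52632 → min 7407 | T₂..T₅: k=2: 0+4002+30·23·25=21252; k=3: 22770+2475+30·33·25=49995; k=4: 4347+0+30·3·25=6597 → min 6597.
Length 5: T₁..T₅: k=1: 0+6597+34·30·25=32097; k=2: 23460+4002+34·23·25=47012; k=3: 49266+2475+34·33·25=79791; k=4: 7407+0+34·3·25=9957 → min 9957.
Optimal parenthesization: ((T₁ × (T₂ × (T₃ × T₄))) × T₅) with cost 9957.

9957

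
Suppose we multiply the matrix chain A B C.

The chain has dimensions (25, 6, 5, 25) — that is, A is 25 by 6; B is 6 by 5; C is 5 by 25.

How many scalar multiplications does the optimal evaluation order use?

3875

Order (A (B C)): (B C): 6×5 by 5×25 → 6×25, cost 6·5·25 = 750; (A (B C)): 25×6 by 6×25 → 25×25, cost 25·6·25 = 3750; cumulative 4500. Total 4500.
Order ((A B) C): (A B): 25×6 by 6×5 → 25×5, cost 25·6·5 = 750; ((A B) C): 25×5 by 5×25 → 25×25, cost 25·5·25 = 3125; cumulative 3875. Total 3875.
Minimum: 3875.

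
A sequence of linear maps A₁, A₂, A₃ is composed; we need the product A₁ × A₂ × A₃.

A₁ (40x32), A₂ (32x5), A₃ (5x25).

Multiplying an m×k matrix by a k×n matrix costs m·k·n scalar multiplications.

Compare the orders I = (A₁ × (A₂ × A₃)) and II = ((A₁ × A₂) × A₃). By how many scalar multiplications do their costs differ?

Order I = (A₁ × (A₂ × A₃)): (A₂ × A₃): 32×5 by 5×25 → 32×25, cost 32·5·25 = 4000; (A₁ × (A₂ × A₃)): 40×32 by 32×25 → 40×25, cost 40·32·25 = 32000; cumulative 36000. Total 36000.
Order II = ((A₁ × A₂) × A₃): (A₁ × A₂): 40×32 by 32×5 → 40×5, cost 40·32·5 = 6400; ((A₁ × A₂) × A₃): 40×5 by 5×25 → 40×25, cost 40·5·25 = 5000; cumulative 11400. Total 11400.
Difference: |36000 − 11400| = 24600.

24600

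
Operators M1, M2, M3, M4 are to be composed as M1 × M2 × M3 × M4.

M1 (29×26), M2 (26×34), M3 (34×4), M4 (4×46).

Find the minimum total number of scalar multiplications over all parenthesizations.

Adjacent pairs: M1M2 = 29·26·34 = 25636; M2M3 = 26·34·4 = 3536; M3M4 = 34·4·46 = 6256.
Length 3: M1..M3: k=1: 0+3536+29·26·4=6552; k=2: 25636+0+29·34·4=29580 → min 6552 | M2..M4: k=2: 0+6256+26·34·46=46920; k=3: 3536+0+26·4·46=8320 → min 8320.
Length 4: M1..M4: k=1: 0+8320+29·26·46=43004; k=2: 25636+6256+29·34·46=77248; k=3: 6552+0+29·4·46=11888 → min 11888.
Optimal order: ((M1 × (M2 × M3)) × M4) with cost 11888.

11888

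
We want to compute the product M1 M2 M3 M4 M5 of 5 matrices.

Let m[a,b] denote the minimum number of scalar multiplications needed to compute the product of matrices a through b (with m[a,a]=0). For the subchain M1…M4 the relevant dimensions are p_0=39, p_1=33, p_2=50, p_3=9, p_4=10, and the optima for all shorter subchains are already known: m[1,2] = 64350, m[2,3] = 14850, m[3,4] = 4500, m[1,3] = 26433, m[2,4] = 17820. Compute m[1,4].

29943

m[1,4] = min over k∈[1,3] of m[1,k]+m[k+1,4]+p_{0}·p_k·p_{4}.
k=1: 0 + 17820 + 39·33·10 = 30690; k=2: 64350 + 4500 + 39·50·10 = 88350; k=3: 26433 + 0 + 39·9·10 = 29943.
Minimum: 29943 at k=3.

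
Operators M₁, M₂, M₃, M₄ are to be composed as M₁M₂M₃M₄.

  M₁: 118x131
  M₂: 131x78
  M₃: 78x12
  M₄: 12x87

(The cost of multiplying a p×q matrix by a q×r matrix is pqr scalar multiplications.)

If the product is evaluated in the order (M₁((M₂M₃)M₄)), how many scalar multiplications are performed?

1604226

(M₂M₃): 131×78 by 78×12 → 131×12, cost 131·78·12 = 122616
((M₂M₃)M₄): 131×12 by 12×87 → 131×87, cost 131·12·87 = 136764; cumulative 259380
(M₁((M₂M₃)M₄)): 118×131 by 131×87 → 118×87, cost 118·131·87 = 1344846; cumulative 1604226
Total: 1604226 scalar multiplications.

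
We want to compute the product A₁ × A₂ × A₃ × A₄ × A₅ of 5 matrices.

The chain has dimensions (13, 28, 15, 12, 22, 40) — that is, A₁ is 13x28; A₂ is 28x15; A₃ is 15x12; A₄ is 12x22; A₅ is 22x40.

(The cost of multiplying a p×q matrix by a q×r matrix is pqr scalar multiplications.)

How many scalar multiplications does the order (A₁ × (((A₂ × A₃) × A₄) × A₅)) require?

(A₂ × A₃): 28×15 by 15×12 → 28×12, cost 28·15·12 = 5040
((A₂ × A₃) × A₄): 28×12 by 12×22 → 28×22, cost 28·12·22 = 7392; cumulative 12432
(((A₂ × A₃) × A₄) × A₅): 28×22 by 22×40 → 28×40, cost 28·22·40 = 24640; cumulative 37072
(A₁ × (((A₂ × A₃) × A₄) × A₅)): 13×28 by 28×40 → 13×40, cost 13·28·40 = 14560; cumulative 51632
Total: 51632 scalar multiplications.

51632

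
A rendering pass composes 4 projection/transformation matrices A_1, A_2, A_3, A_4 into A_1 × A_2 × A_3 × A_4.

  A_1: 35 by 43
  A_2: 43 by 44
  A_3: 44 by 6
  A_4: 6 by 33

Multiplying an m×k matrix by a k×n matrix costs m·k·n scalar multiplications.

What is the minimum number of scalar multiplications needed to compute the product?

Adjacent pairs: A_1A_2 = 35·43·44 = 66220; A_2A_3 = 43·44·6 = 11352; A_3A_4 = 44·6·33 = 8712.
Length 3: A_1..A_3: k=1: 0+11352+35·43·6=20382; k=2: 66220+0+35·44·6=75460 → min 20382 | A_2..A_4: k=2: 0+8712+43·44·33=71148; k=3: 11352+0+43·6·33=19866 → min 19866.
Length 4: A_1..A_4: k=1: 0+19866+35·43·33=69531; k=2: 66220+8712+35·44·33=125752; k=3: 20382+0+35·6·33=27312 → min 27312.
Optimal order: ((A_1 × (A_2 × A_3)) × A_4) with cost 27312.

27312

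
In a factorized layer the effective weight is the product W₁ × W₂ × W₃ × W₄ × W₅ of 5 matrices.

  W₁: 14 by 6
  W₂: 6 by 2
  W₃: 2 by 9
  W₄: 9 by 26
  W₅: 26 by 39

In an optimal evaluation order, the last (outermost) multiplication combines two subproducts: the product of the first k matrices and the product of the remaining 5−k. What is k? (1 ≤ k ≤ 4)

Adjacent pairs: W₁W₂ = 14·6·2 = 168; W₂W₃ = 6·2·9 = 108; W₃W₄ = 2·9·26 = 468; W₄W₅ = 9·26·39 = 9126.
Length 3: W₁..W₃: k=1: 0+108+14·6·9=864; k=2: 168+0+14·2·9=420 → min 420 | W₂..W₄: k=2: 0+468+6·2·26=780; k=3: 108+0+6·9·26=1512 → min 780 | W₃..W₅: k=3: 0+9126+2·9·39=9828; k=4: 468+0+2·26·39=2496 → min 2496.
Length 4: W₁..W₄: k=1: 0+780+14·6·26=2964; k=2: 168+468+14·2·26=1364; k=3: 420+0+14·9·26=3696 → min 1364 | W₂..W₅: k=2: 0+2496+6·2·39=2964; k=3: 108+9126+6·9·39=11340; k=4: 780+0+6·26·39=6864 → min 2964.
Top-level splits: k=1: (W₁..W₁)·(W₂..W₅) → 0+2964+14·6·39 = 6240; k=2: (W₁..W₂)·(W₃..W₅) → 168+2496+14·2·39 = 3756; k=3: (W₁..W₃)·(W₄..W₅) → 420+9126+14·9·39 = 14460; k=4: (W₁..W₄)·(W₅..W₅) → 1364+0+14·26·39 = 15560.
Best split is after W₂, i.e. k = 2.

2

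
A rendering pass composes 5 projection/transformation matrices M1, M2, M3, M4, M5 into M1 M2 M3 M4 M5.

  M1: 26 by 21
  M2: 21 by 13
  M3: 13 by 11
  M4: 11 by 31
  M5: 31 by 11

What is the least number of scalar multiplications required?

14333

Adjacent pairs: M1M2 = 26·21·13 = 7098; M2M3 = 21·13·11 = 3003; M3M4 = 13·11·31 = 4433; M4M5 = 11·31·11 = 3751.
Length 3: M1..M3: k=1: 0+3003+26·21·11=9009; k=2: 7098+0+26·13·11=10816 → min 9009 | M2..M4: k=2: 0+4433+21·13·31=12896; k=3: 3003+0+21·11·31=10164 → min 10164 | M3..M5: k=3: 0+3751+13·11·11=5324; k=4: 4433+0+13·31·11=8866 → min 5324.
Length 4: M1..M4: k=1: 0+10164+26·21·31=27090; k=2: 7098+4433+26·13·31=22009; k=3: 9009+0+26·11·31=17875 → min 17875 | M2..M5: k=2: 0+5324+21·13·11=8327; k=3: 3003+3751+21·11·11=9295; k=4: 10164+0+21·31·11=17325 → min 8327.
Length 5: M1..M5: k=1: 0+8327+26·21·11=14333; k=2: 7098+5324+26·13·11=16140; k=3: 9009+3751+26·11·11=15906; k=4: 17875+0+26·31·11=26741 → min 14333.
Optimal order: (M1 (M2 (M3 (M4 M5)))) with cost 14333.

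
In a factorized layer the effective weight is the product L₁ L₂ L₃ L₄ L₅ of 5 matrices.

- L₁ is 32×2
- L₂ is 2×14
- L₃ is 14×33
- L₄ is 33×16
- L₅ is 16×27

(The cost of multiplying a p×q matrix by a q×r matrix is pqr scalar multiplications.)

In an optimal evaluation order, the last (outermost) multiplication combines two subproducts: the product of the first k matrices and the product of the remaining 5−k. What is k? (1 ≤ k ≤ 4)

Adjacent pairs: L₁L₂ = 32·2·14 = 896; L₂L₃ = 2·14·33 = 924; L₃L₄ = 14·33·16 = 7392; L₄L₅ = 33·16·27 = 14256.
Length 3: L₁..L₃: k=1: 0+924+32·2·33=3036; k=2: 896+0+32·14·33=15680 → min 3036 | L₂..L₄: k=2: 0+7392+2·14·16=7840; k=3: 924+0+2·33·16=1980 → min 1980 | L₃..L₅: k=3: 0+14256+14·33·27=26730; k=4: 7392+0+14·16·27=13440 → min 13440.
Length 4: L₁..L₄: k=1: 0+1980+32·2·16=3004; k=2: 896+7392+32·14·16=15456; k=3: 3036+0+32·33·16=19932 → min 3004 | L₂..L₅: k=2: 0+13440+2·14·27=14196; k=3: 924+14256+2·33·27=16962; k=4: 1980+0+2·16·27=2844 → min 2844.
Top-level splits: k=1: (L₁..L₁)·(L₂..L₅) → 0+2844+32·2·27 = 4572; k=2: (L₁..L₂)·(L₃..L₅) → 896+13440+32·14·27 = 26432; k=3: (L₁..L₃)·(L₄..L₅) → 3036+14256+32·33·27 = 45804; k=4: (L₁..L₄)·(L₅..L₅) → 3004+0+32·16·27 = 16828.
Best split is after L₁, i.e. k = 1.

1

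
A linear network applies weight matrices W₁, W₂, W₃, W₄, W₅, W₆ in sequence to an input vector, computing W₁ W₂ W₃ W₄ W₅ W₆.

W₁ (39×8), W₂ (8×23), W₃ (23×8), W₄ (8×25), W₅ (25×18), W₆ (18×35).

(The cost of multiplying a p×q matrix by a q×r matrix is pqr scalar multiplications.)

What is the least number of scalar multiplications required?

Adjacent pairs: W₁W₂ = 39·8·23 = 7176; W₂W₃ = 8·23·8 = 1472; W₃W₄ = 23·8·25 = 4600; W₄W₅ = 8·25·18 = 3600; W₅W₆ = 25·18·35 = 15750.
Length 3: W₁..W₃: k=1: 0+1472+39·8·8=3968; k=2: 7176+0+39·23·8=14352 → min 3968 | W₂..W₄: k=2: 0+4600+8·23·25=9200; k=3: 1472+0+8·8·25=3072 → min 3072 | W₃..W₅: k=3: 0+3600+23·8·18=6912; k=4: 4600+0+23·25·18=14950 → min 6912 | W₄..W₆: k=4: 0+15750+8·25·35=22750; k=5: 3600+0+8·18·35=8640 → min 8640.
Length 4: W₁..W₄: k=1: 0+3072+39·8·25=10872; k=2: 7176+4600+39·23·25=34201; k=3: 3968+0+39·8·25=11768 → min 10872 | W₂..W₅: k=2: 0+6912+8·23·18=10224; k=3: 1472+3600+8·8·18=6224; k=4: 3072+0+8·25·18=6672 → min 6224 | W₃..W₆: k=3: 0+8640+23·8·35=15080; k=4: 4600+15750+23·25·35=40475; k=5: 6912+0+23·18·35=21402 → min 15080.
Length 5: W₁..W₅: k=1: 0+6224+39·8·18=11840; k=2: 7176+6912+39·23·18=30234; k=3: 3968+3600+39·8·18=13184; k=4: 10872+0+39·25·18=28422 → min 11840 | W₂..W₆: k=2: 0+15080+8·23·35=21520; k=3: 1472+8640+8·8·35=12352; k=4: 3072+15750+8·25·35=25822; k=5: 6224+0+8·18·35=11264 → min 11264.
Length 6: W₁..W₆: k=1: 0+11264+39·8·35=22184; k=2: 7176+15080+39·23·35=53651; k=3: 3968+8640+39·8·35=23528; k=4: 10872+15750+39·25·35=60747; k=5: 11840+0+39·18·35=36410 → min 22184.
Optimal order: (W₁ (((W₂ W₃) (W₄ W₅)) W₆)) with cost 22184.

22184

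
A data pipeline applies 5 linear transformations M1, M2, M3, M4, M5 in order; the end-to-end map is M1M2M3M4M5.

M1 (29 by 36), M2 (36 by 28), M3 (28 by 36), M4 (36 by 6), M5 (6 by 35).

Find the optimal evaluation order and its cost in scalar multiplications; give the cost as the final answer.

Adjacent pairs: M1M2 = 29·36·28 = 29232; M2M3 = 36·28·36 = 36288; M3M4 = 28·36·6 = 6048; M4M5 = 36·6·35 = 7560.
Length 3: M1..M3: k=1: 0+36288+29·36·36=73872; k=2: 29232+0+29·28·36=58464 → min 58464 | M2..M4: k=2: 0+6048+36·28·6=12096; k=3: 36288+0+36·36·6=44064 → min 12096 | M3..M5: k=3: 0+7560+28·36·35=42840; k=4: 6048+0+28·6·35=11928 → min 11928.
Length 4: M1..M4: k=1: 0+12096+29·36·6=18360; k=2: 29232+6048+29·28·6=40152; k=3: 58464+0+29·36·6=64728 → min 18360 | M2..M5: k=2: 0+11928+36·28·35=47208; k=3: 36288+7560+36·36·35=89208; k=4: 12096+0+36·6·35=19656 → min 19656.
Length 5: M1..M5: k=1: 0+19656+29·36·35=56196; k=2: 29232+11928+29·28·35=69580; k=3: 58464+7560+29·36·35=102564; k=4: 18360+0+29·6·35=24450 → min 24450.
Optimal parenthesization: ((M1(M2(M3M4)))M5) with cost 24450.

24450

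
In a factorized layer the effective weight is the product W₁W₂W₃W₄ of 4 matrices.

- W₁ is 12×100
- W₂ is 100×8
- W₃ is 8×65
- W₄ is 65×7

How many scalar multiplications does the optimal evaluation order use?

13912

Adjacent pairs: W₁W₂ = 12·100·8 = 9600; W₂W₃ = 100·8·65 = 52000; W₃W₄ = 8·65·7 = 3640.
Length 3: W₁..W₃: k=1: 0+52000+12·100·65=130000; k=2: 9600+0+12·8·65=15840 → min 15840 | W₂..W₄: k=2: 0+3640+100·8·7=9240; k=3: 52000+0+100·65·7=97500 → min 9240.
Length 4: W₁..W₄: k=1: 0+9240+12·100·7=17640; k=2: 9600+3640+12·8·7=13912; k=3: 15840+0+12·65·7=21300 → min 13912.
Optimal order: ((W₁W₂)(W₃W₄)) with cost 13912.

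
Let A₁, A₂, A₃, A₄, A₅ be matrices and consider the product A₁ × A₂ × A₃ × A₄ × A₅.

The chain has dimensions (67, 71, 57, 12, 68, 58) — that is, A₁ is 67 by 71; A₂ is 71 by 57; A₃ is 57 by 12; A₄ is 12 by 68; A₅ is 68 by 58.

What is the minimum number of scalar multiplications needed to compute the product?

199608

Adjacent pairs: A₁A₂ = 67·71·57 = 271149; A₂A₃ = 71·57·12 = 48564; A₃A₄ = 57·12·68 = 46512; A₄A₅ = 12·68·58 = 47328.
Length 3: A₁..A₃: k=1: 0+48564+67·71·12=105648; k=2: 271149+0+67·57·12=316977 → min 105648 | A₂..A₄: k=2: 0+46512+71·57·68=321708; k=3: 48564+0+71·12·68=106500 → min 106500 | A₃..A₅: k=3: 0+47328+57·12·58=87000; k=4: 46512+0+57·68·58=271320 → min 87000.
Length 4: A₁..A₄: k=1: 0+106500+67·71·68=429976; k=2: 271149+46512+67·57·68=577353; k=3: 105648+0+67·12·68=160320 → min 160320 | A₂..A₅: k=2: 0+87000+71·57·58=321726; k=3: 48564+47328+71·12·58=145308; k=4: 106500+0+71·68·58=386524 → min 145308.
Length 5: A₁..A₅: k=1: 0+145308+67·71·58=421214; k=2: 271149+87000+67·57·58=579651; k=3: 105648+47328+67·12·58=199608; k=4: 160320+0+67·68·58=424568 → min 199608.
Optimal order: ((A₁ × (A₂ × A₃)) × (A₄ × A₅)) with cost 199608.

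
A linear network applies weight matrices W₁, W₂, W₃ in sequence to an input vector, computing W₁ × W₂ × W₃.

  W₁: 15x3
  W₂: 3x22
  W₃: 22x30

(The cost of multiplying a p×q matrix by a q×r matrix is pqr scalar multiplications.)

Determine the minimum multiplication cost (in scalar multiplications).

Order (W₁ × (W₂ × W₃)): (W₂ × W₃): 3×22 by 22×30 → 3×30, cost 3·22·30 = 1980; (W₁ × (W₂ × W₃)): 15×3 by 3×30 → 15×30, cost 15·3·30 = 1350; cumulative 3330. Total 3330.
Order ((W₁ × W₂) × W₃): (W₁ × W₂): 15×3 by 3×22 → 15×22, cost 15·3·22 = 990; ((W₁ × W₂) × W₃): 15×22 by 22×30 → 15×30, cost 15·22·30 = 9900; cumulative 10890. Total 10890.
Minimum: 3330.

3330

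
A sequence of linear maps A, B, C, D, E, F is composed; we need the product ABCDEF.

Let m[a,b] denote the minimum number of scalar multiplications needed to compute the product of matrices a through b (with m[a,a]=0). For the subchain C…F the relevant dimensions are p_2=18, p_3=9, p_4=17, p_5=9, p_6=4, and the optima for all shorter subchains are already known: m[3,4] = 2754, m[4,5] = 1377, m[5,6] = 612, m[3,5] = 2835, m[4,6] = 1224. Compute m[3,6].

1872

m[3,6] = min over k∈[3,5] of m[3,k]+m[k+1,6]+p_{2}·p_k·p_{6}.
k=3: 0 + 1224 + 18·9·4 = 1872; k=4: 2754 + 612 + 18·17·4 = 4590; k=5: 2835 + 0 + 18·9·4 = 3483.
Minimum: 1872 at k=3.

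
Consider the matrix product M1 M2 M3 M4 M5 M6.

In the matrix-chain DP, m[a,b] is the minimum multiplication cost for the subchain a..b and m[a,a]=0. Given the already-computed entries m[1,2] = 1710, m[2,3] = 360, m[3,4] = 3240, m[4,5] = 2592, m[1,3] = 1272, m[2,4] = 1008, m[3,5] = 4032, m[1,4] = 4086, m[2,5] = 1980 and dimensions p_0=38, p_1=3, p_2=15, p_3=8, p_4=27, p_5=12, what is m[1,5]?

3348

m[1,5] = min over k∈[1,4] of m[1,k]+m[k+1,5]+p_{0}·p_k·p_{5}.
k=1: 0 + 1980 + 38·3·12 = 3348; k=2: 1710 + 4032 + 38·15·12 = 12582; k=3: 1272 + 2592 + 38·8·12 = 7512; k=4: 4086 + 0 + 38·27·12 = 16398.
Minimum: 3348 at k=1.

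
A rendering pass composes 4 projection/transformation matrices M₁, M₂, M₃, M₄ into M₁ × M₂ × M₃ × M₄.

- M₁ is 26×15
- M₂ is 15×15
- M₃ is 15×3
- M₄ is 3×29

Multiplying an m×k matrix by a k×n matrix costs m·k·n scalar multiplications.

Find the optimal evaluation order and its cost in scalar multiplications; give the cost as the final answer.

Adjacent pairs: M₁M₂ = 26·15·15 = 5850; M₂M₃ = 15·15·3 = 675; M₃M₄ = 15·3·29 = 1305.
Length 3: M₁..M₃: k=1: 0+675+26·15·3=1845; k=2: 5850+0+26·15·3=7020 → min 1845 | M₂..M₄: k=2: 0+1305+15·15·29=7830; k=3: 675+0+15·3·29=1980 → min 1980.
Length 4: M₁..M₄: k=1: 0+1980+26·15·29=13290; k=2: 5850+1305+26·15·29=18465; k=3: 1845+0+26·3·29=4107 → min 4107.
Optimal parenthesization: ((M₁ × (M₂ × M₃)) × M₄) with cost 4107.

4107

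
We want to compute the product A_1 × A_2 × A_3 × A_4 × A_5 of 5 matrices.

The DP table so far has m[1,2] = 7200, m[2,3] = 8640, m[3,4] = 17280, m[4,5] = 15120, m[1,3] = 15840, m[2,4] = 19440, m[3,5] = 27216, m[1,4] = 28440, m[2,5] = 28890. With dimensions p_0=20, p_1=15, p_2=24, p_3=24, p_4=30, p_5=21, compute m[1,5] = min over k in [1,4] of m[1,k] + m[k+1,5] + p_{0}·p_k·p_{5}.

m[1,5] = min over k∈[1,4] of m[1,k]+m[k+1,5]+p_{0}·p_k·p_{5}.
k=1: 0 + 28890 + 20·15·21 = 35190; k=2: 7200 + 27216 + 20·24·21 = 44496; k=3: 15840 + 15120 + 20·24·21 = 41040; k=4: 28440 + 0 + 20·30·21 = 41040.
Minimum: 35190 at k=1.

35190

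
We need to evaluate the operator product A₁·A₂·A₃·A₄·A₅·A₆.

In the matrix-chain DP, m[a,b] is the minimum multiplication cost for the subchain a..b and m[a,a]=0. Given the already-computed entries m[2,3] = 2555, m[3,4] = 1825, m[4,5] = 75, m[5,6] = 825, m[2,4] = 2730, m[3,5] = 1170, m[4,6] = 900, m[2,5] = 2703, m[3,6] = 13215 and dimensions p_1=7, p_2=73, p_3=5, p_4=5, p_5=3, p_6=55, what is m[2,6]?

3858

m[2,6] = min over k∈[2,5] of m[2,k]+m[k+1,6]+p_{1}·p_k·p_{6}.
k=2: 0 + 13215 + 7·73·55 = 41320; k=3: 2555 + 900 + 7·5·55 = 5380; k=4: 2730 + 825 + 7·5·55 = 5480; k=5: 2703 + 0 + 7·3·55 = 3858.
Minimum: 3858 at k=5.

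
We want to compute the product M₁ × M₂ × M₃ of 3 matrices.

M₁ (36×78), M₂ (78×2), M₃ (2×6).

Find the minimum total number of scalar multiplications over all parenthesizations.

6048

Order (M₁ × (M₂ × M₃)): (M₂ × M₃): 78×2 by 2×6 → 78×6, cost 78·2·6 = 936; (M₁ × (M₂ × M₃)): 36×78 by 78×6 → 36×6, cost 36·78·6 = 16848; cumulative 17784. Total 17784.
Order ((M₁ × M₂) × M₃): (M₁ × M₂): 36×78 by 78×2 → 36×2, cost 36·78·2 = 5616; ((M₁ × M₂) × M₃): 36×2 by 2×6 → 36×6, cost 36·2·6 = 432; cumulative 6048. Total 6048.
Minimum: 6048.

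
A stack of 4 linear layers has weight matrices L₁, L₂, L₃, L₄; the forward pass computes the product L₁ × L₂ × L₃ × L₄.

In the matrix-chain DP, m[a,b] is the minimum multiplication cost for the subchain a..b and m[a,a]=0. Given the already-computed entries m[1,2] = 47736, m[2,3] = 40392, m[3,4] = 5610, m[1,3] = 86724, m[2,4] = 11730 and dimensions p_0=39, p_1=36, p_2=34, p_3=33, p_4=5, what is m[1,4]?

18750

m[1,4] = min over k∈[1,3] of m[1,k]+m[k+1,4]+p_{0}·p_k·p_{4}.
k=1: 0 + 11730 + 39·36·5 = 18750; k=2: 47736 + 5610 + 39·34·5 = 59976; k=3: 86724 + 0 + 39·33·5 = 93159.
Minimum: 18750 at k=1.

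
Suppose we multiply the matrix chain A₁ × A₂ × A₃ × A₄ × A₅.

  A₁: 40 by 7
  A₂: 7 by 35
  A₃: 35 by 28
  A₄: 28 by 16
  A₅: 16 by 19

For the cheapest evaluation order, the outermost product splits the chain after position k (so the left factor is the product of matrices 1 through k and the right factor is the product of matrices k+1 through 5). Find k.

Adjacent pairs: A₁A₂ = 40·7·35 = 9800; A₂A₃ = 7·35·28 = 6860; A₃A₄ = 35·28·16 = 15680; A₄A₅ = 28·16·19 = 8512.
Length 3: A₁..A₃: k=1: 0+6860+40·7·28=14700; k=2: 9800+0+40·35·28=49000 → min 14700 | A₂..A₄: k=2: 0+15680+7·35·16=19600; k=3: 6860+0+7·28·16=9996 → min 9996 | A₃..A₅: k=3: 0+8512+35·28·19=27132; k=4: 15680+0+35·16·19=26320 → min 26320.
Length 4: A₁..A₄: k=1: 0+9996+40·7·16=14476; k=2: 9800+15680+40·35·16=47880; k=3: 14700+0+40·28·16=32620 → min 14476 | A₂..A₅: k=2: 0+26320+7·35·19=30975; k=3: 6860+8512+7·28·19=19096; k=4: 9996+0+7·16·19=12124 → min 12124.
Top-level splits: k=1: (A₁..A₁)·(A₂..A₅) → 0+12124+40·7·19 = 17444; k=2: (A₁..A₂)·(A₃..A₅) → 9800+26320+40·35·19 = 62720; k=3: (A₁..A₃)·(A₄..A₅) → 14700+8512+40·28·19 = 44492; k=4: (A₁..A₄)·(A₅..A₅) → 14476+0+40·16·19 = 26636.
Best split is after A₁, i.e. k = 1.

1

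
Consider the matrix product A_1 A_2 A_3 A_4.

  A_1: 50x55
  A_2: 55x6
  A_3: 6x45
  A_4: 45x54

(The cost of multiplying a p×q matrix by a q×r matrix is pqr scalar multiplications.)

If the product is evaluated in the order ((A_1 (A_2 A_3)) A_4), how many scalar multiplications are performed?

(A_2 A_3): 55×6 by 6×45 → 55×45, cost 55·6·45 = 14850
(A_1 (A_2 A_3)): 50×55 by 55×45 → 50×45, cost 50·55·45 = 123750; cumulative 138600
((A_1 (A_2 A_3)) A_4): 50×45 by 45×54 → 50×54, cost 50·45·54 = 121500; cumulative 260100
Total: 260100 scalar multiplications.

260100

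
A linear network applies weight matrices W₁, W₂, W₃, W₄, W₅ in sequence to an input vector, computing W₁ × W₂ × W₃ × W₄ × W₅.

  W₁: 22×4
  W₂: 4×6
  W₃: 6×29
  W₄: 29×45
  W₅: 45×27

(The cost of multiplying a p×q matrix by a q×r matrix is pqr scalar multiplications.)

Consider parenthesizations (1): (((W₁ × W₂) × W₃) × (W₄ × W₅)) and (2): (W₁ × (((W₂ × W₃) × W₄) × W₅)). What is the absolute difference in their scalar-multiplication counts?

43665

Order (1) = (((W₁ × W₂) × W₃) × (W₄ × W₅)): (W₁ × W₂): 22×4 by 4×6 → 22×6, cost 22·4·6 = 528; ((W₁ × W₂) × W₃): 22×6 by 6×29 → 22×29, cost 22·6·29 = 3828; cumulative 4356; (W₄ × W₅): 29×45 by 45×27 → 29×27, cost 29·45·27 = 35235; (((W₁ × W₂) × W₃) × (W₄ × W₅)): 22×29 by 29×27 → 22×27, cost 22·29·27 = 17226; cumulative 56817. Total 56817.
Order (2) = (W₁ × (((W₂ × W₃) × W₄) × W₅)): (W₂ × W₃): 4×6 by 6×29 → 4×29, cost 4·6·29 = 696; ((W₂ × W₃) × W₄): 4×29 by 29×45 → 4×45, cost 4·29·45 = 5220; cumulative 5916; (((W₂ × W₃) × W₄) × W₅): 4×45 by 45×27 → 4×27, cost 4·45·27 = 4860; cumulative 10776; (W₁ × (((W₂ × W₃) × W₄) × W₅)): 22×4 by 4×27 → 22×27, cost 22·4·27 = 2376; cumulative 13152. Total 13152.
Difference: |56817 − 13152| = 43665.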